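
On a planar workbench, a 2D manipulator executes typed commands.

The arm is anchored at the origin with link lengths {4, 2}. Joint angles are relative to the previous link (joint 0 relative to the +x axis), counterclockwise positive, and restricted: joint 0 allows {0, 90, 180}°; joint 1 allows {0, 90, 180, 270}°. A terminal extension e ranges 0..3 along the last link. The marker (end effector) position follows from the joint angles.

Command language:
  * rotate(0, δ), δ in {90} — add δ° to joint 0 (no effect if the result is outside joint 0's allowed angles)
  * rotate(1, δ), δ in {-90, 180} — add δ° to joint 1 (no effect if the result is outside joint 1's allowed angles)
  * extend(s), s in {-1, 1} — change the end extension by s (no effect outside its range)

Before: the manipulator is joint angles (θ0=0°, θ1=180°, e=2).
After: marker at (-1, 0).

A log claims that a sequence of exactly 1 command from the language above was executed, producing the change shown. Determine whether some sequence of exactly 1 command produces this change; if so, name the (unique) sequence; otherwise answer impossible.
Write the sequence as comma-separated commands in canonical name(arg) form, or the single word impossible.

start: joint angles (θ0=0°, θ1=180°, e=2)
[1] after extend(1): joint angles (θ0=0°, θ1=180°, e=3)
all 5 alternatives checked — unique.

extend(1)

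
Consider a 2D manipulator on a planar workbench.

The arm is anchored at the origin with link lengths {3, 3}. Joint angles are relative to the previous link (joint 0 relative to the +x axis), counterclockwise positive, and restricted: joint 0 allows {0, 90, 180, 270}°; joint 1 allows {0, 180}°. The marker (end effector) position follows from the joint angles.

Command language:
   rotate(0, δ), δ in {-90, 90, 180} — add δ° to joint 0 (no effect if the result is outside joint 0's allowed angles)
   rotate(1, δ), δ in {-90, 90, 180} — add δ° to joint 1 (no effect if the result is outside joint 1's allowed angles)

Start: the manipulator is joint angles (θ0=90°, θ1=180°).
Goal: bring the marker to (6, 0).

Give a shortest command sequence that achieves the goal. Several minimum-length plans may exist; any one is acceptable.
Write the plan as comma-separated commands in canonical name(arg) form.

start: joint angles (θ0=90°, θ1=180°)
1. rotate(0, -90) → joint angles (θ0=0°, θ1=180°)
2. rotate(1, 180) → joint angles (θ0=0°, θ1=0°)
shorter routes all fall short; 2 is best.

rotate(0, -90), rotate(1, 180)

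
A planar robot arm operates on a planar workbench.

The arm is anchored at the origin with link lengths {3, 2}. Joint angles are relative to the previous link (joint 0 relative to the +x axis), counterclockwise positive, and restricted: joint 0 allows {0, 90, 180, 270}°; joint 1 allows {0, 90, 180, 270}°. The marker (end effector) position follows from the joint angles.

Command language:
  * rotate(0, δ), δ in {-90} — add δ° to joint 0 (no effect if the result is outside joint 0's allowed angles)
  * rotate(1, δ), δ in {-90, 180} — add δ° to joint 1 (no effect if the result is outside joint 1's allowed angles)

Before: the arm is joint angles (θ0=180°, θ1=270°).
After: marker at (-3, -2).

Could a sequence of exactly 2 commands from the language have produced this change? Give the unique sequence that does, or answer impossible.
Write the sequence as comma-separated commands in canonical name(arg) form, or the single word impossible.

rotate(1, -90), rotate(1, -90)

begin: joint angles (θ0=180°, θ1=270°)
step 1 (rotate(1, -90)): joint angles (θ0=180°, θ1=180°)
step 2 (rotate(1, -90)): joint angles (θ0=180°, θ1=90°)
uniquely the one of 9 2-step routes that fits.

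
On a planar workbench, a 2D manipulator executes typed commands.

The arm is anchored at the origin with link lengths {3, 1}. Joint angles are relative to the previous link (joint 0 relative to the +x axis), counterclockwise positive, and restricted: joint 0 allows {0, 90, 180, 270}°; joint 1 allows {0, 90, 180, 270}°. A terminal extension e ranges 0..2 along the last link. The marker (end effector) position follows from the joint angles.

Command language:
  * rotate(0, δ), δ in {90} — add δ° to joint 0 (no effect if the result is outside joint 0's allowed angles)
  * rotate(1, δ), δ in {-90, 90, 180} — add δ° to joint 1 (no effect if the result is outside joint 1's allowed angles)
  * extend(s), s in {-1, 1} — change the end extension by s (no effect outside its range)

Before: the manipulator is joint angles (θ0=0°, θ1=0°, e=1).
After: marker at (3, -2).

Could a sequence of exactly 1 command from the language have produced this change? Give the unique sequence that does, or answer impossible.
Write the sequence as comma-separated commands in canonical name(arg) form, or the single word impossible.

rotate(1, -90)

from: joint angles (θ0=0°, θ1=0°, e=1)
t=1 rotate(1, -90) ⇒ joint angles (θ0=0°, θ1=270°, e=1)
all 6 alternatives checked — unique.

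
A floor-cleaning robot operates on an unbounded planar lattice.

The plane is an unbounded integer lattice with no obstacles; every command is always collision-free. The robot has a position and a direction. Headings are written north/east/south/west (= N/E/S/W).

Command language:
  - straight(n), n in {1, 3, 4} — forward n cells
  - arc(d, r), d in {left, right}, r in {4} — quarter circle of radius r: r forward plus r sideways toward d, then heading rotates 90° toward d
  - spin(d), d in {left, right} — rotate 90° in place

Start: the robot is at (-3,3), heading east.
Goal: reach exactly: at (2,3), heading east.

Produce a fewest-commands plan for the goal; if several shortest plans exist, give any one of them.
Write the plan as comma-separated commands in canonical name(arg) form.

straight(1), straight(4)

from: at (-3,3), heading east
[1] after straight(1): at (-2,3), heading east
[2] after straight(4): at (2,3), heading east
shorter routes all fall short; 2 is best.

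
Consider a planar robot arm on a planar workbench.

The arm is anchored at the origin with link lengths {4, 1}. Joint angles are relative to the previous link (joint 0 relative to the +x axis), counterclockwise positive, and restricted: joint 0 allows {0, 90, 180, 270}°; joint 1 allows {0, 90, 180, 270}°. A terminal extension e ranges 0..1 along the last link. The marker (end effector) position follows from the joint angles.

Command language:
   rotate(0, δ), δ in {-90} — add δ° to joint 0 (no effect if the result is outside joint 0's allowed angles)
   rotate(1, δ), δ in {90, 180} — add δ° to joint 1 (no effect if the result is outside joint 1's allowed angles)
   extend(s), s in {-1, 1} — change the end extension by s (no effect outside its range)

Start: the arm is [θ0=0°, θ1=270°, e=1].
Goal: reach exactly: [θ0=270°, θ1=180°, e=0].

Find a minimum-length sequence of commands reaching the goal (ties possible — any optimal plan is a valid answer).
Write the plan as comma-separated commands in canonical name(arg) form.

from: [θ0=0°, θ1=270°, e=1]
[1] after rotate(1, 90): [θ0=0°, θ1=0°, e=1]
[2] after rotate(0, -90): [θ0=270°, θ1=0°, e=1]
[3] after rotate(1, 180): [θ0=270°, θ1=180°, e=1]
[4] after extend(-1): [θ0=270°, θ1=180°, e=0]
nothing shorter than 4 reaches the goal.

rotate(1, 90), rotate(0, -90), rotate(1, 180), extend(-1)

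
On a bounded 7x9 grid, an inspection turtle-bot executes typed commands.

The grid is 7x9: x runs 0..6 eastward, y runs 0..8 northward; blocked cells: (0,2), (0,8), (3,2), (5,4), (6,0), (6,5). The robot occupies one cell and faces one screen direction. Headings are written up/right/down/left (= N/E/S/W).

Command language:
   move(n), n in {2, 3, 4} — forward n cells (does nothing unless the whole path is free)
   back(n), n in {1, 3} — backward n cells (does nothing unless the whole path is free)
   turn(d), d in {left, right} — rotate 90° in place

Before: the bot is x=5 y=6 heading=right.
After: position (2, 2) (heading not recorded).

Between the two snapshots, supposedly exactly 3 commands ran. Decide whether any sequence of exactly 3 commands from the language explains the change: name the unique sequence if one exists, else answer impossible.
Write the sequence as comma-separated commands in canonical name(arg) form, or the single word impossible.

key: order matters: swapping back(3) and move(4) lands elsewhere
initial: x=5 y=6 heading=right
[1] after back(3): x=2 y=6 heading=right
[2] after turn(right): x=2 y=6 heading=down
[3] after move(4): x=2 y=2 heading=down
no rival 3-sequence matches.

back(3), turn(right), move(4)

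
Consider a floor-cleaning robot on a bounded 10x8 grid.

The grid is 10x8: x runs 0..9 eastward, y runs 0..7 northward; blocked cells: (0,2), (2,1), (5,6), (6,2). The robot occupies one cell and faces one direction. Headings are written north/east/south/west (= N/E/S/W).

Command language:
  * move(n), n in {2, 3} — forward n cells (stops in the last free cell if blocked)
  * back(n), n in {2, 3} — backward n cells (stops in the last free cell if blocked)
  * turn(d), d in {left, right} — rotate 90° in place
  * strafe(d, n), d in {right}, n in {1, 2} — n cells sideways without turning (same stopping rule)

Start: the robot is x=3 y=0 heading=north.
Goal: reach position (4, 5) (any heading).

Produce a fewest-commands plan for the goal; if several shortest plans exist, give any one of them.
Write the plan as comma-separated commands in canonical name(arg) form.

move(3), strafe(right, 1), move(2)

begin: x=3 y=0 heading=north
[1] after move(3): x=3 y=3 heading=north
[2] after strafe(right, 1): x=4 y=3 heading=north
[3] after move(2): x=4 y=5 heading=north
minimal: 3 command(s), checked below 3.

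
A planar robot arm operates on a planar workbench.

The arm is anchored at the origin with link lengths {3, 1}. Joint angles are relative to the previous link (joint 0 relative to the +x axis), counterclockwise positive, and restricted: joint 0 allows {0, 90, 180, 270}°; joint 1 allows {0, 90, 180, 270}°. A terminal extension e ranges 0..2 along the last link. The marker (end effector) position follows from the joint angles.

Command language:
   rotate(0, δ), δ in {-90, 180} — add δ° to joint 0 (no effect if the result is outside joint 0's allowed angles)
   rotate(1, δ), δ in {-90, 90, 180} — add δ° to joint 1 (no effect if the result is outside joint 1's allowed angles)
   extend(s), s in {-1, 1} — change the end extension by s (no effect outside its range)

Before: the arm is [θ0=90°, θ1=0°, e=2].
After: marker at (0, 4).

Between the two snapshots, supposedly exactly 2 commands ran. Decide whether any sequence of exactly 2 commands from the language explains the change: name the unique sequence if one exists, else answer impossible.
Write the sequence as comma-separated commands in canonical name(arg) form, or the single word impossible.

initial: [θ0=90°, θ1=0°, e=2]
[1] after extend(-1): [θ0=90°, θ1=0°, e=1]
[2] after extend(-1): [θ0=90°, θ1=0°, e=0]
uniquely the one of 49 2-step routes that fits.

extend(-1), extend(-1)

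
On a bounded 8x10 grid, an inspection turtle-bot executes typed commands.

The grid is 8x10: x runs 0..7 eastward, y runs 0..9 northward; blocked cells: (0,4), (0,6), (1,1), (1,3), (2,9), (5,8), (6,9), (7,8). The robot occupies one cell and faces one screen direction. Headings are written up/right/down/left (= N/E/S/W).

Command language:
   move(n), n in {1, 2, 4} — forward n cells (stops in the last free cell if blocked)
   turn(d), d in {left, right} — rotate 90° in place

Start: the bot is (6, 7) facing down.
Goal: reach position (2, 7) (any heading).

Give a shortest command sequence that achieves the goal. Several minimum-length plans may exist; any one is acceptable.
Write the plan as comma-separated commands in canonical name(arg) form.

start: (6, 7) facing down
t=1 turn(right) ⇒ (6, 7) facing left
t=2 move(4) ⇒ (2, 7) facing left
shorter routes all fall short; 2 is best.

turn(right), move(4)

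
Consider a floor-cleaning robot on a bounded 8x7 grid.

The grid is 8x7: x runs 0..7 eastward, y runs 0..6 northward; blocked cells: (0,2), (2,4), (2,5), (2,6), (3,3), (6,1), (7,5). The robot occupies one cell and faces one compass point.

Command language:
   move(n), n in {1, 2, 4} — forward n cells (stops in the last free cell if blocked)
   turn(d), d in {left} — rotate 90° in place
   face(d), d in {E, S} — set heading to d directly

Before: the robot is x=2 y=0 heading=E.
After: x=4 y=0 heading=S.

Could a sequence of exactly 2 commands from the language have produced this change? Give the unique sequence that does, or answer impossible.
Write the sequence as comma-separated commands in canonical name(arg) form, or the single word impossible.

key: running face(S) before move(2) would end elsewhere — order is forced
initial: x=2 y=0 heading=E
1. move(2) → x=4 y=0 heading=E
2. face(S) → x=4 y=0 heading=S
no other 2-command option fits: unique.

move(2), face(S)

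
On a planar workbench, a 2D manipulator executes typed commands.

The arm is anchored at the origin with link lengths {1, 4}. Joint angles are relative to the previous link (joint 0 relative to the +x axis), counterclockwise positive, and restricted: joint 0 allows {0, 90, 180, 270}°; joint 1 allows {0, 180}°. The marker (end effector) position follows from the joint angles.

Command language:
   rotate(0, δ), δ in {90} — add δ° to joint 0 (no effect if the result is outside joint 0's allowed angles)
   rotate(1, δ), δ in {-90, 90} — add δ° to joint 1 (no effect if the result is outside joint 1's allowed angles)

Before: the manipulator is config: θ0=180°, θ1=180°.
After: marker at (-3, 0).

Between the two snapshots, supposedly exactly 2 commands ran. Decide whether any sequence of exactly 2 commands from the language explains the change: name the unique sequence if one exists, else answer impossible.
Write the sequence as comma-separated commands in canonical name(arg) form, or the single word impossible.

rotate(0, 90), rotate(0, 90)

begin: config: θ0=180°, θ1=180°
[1] after rotate(0, 90): config: θ0=270°, θ1=180°
[2] after rotate(0, 90): config: θ0=0°, θ1=180°
all 9 alternatives checked — unique.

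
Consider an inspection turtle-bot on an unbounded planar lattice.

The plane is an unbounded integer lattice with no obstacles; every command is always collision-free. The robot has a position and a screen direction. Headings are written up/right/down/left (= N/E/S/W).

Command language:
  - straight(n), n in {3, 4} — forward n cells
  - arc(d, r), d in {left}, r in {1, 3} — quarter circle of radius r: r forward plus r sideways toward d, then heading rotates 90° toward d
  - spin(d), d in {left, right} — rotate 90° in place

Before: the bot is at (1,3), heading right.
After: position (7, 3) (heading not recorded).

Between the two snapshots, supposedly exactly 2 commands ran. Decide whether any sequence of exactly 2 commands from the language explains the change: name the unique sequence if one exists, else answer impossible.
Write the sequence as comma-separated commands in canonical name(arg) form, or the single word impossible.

straight(3), straight(3)

t0: at (1,3), heading right
t=1 straight(3) ⇒ at (4,3), heading right
t=2 straight(3) ⇒ at (7,3), heading right
no rival 2-sequence matches.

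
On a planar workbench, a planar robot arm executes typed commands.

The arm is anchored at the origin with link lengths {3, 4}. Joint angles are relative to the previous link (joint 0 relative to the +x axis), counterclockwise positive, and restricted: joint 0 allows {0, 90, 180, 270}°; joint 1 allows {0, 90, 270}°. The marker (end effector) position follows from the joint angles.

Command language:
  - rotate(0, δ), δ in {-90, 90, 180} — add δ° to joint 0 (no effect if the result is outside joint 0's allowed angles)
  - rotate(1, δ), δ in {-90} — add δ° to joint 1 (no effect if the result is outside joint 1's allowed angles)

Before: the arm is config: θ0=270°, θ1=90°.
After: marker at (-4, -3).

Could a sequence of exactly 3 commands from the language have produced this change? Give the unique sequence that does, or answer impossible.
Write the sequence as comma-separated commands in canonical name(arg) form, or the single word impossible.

rotate(1, -90), rotate(1, -90), rotate(1, -90)

start: config: θ0=270°, θ1=90°
t=1 rotate(1, -90) ⇒ config: θ0=270°, θ1=0°
t=2 rotate(1, -90) ⇒ config: θ0=270°, θ1=270°
t=3 rotate(1, -90) ⇒ config: θ0=270°, θ1=270°
uniquely the one of 64 3-step routes that fits.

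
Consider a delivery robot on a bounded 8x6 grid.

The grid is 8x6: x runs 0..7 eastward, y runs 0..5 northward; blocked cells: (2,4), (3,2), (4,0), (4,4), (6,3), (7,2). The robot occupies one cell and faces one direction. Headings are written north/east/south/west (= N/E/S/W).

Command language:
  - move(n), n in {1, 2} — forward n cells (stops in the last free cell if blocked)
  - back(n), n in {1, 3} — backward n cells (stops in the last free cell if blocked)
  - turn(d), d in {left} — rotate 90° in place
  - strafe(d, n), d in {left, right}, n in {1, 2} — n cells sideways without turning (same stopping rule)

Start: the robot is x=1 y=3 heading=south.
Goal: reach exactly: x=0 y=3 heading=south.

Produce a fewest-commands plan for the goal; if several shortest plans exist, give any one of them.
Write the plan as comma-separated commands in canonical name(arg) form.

strafe(right, 2)

start: x=1 y=3 heading=south
t=1 strafe(right, 2) ⇒ x=0 y=3 heading=south
no 0-step plan works, so 1 is optimal.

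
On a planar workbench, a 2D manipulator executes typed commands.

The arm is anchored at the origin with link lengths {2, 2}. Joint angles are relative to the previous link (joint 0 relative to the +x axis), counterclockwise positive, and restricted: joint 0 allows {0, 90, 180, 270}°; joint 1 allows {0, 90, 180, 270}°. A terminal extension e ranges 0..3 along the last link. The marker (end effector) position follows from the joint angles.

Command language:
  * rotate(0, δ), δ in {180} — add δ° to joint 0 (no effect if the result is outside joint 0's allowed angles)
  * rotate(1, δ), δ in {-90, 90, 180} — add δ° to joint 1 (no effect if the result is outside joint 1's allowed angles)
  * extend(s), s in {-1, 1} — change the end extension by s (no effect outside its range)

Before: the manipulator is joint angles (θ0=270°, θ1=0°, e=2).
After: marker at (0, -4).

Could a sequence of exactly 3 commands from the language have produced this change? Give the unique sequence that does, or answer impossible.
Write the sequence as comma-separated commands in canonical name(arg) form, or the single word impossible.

t0: joint angles (θ0=270°, θ1=0°, e=2)
step 1 (extend(-1)): joint angles (θ0=270°, θ1=0°, e=1)
step 2 (extend(-1)): joint angles (θ0=270°, θ1=0°, e=0)
step 3 (extend(-1)): joint angles (θ0=270°, θ1=0°, e=0)
no rival 3-sequence matches.

extend(-1), extend(-1), extend(-1)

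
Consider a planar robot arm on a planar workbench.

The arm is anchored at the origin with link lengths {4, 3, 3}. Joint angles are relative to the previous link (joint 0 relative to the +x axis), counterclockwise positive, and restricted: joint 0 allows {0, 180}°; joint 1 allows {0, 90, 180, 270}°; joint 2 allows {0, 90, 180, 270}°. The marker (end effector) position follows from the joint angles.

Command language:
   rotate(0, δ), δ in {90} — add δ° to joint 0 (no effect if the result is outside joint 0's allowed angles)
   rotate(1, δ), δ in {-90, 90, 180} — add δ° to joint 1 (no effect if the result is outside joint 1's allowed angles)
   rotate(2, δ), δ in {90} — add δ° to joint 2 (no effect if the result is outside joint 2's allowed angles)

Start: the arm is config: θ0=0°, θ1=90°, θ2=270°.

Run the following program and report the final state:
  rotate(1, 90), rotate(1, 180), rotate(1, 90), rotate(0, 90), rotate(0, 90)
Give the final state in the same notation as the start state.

begin: config: θ0=0°, θ1=90°, θ2=270°
[1] after rotate(1, 90): config: θ0=0°, θ1=180°, θ2=270°
[2] after rotate(1, 180): config: θ0=0°, θ1=0°, θ2=270°
[3] after rotate(1, 90): config: θ0=0°, θ1=90°, θ2=270°
[4] after rotate(0, 90): config: θ0=0°, θ1=90°, θ2=270°
[5] after rotate(0, 90): config: θ0=0°, θ1=90°, θ2=270°

config: θ0=0°, θ1=90°, θ2=270°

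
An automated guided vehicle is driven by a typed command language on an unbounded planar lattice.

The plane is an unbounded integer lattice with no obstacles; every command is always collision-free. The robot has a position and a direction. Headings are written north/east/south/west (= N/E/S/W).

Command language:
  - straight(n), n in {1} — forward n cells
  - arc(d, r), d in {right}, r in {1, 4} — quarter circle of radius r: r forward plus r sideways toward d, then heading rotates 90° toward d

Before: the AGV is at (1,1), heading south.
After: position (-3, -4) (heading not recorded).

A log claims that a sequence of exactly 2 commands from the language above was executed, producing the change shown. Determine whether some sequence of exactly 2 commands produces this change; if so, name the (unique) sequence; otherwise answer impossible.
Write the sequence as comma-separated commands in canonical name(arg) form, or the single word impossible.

key: order matters: swapping straight(1) and arc(right, 4) lands elsewhere
from: at (1,1), heading south
[1] after straight(1): at (1,0), heading south
[2] after arc(right, 4): at (-3,-4), heading west
no other 2-command option fits: unique.

straight(1), arc(right, 4)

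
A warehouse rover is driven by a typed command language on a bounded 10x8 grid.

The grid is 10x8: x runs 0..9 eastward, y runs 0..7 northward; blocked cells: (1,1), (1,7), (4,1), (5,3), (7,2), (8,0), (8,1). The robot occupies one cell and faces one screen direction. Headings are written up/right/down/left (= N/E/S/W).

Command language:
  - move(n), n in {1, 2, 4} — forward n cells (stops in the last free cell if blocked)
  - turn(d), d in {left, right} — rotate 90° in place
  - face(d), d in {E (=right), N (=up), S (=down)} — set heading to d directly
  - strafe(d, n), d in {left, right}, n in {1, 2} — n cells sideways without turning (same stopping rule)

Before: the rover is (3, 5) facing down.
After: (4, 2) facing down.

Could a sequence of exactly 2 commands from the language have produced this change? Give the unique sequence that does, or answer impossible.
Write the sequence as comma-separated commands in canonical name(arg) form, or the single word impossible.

key: move(4) is stopped early by the blocked cell at (4,1)
t0: (3, 5) facing down
step 1 (strafe(left, 1)): (4, 5) facing down
step 2 (move(4)): (4, 2) facing down
uniquely the one of 144 2-step routes that fits.

strafe(left, 1), move(4)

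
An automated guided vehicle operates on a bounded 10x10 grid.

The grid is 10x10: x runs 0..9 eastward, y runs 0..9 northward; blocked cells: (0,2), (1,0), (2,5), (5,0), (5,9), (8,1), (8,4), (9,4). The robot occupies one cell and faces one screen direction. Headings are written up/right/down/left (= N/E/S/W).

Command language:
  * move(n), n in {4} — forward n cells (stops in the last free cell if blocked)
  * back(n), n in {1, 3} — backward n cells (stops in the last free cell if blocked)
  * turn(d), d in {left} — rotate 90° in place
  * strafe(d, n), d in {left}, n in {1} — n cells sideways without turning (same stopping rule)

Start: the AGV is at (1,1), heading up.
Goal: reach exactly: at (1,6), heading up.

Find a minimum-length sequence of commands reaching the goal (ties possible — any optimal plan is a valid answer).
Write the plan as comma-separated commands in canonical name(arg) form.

from: at (1,1), heading up
step 1 (move(4)): at (1,5), heading up
step 2 (back(3)): at (1,2), heading up
step 3 (move(4)): at (1,6), heading up
no 2-step plan works, so 3 is optimal.

move(4), back(3), move(4)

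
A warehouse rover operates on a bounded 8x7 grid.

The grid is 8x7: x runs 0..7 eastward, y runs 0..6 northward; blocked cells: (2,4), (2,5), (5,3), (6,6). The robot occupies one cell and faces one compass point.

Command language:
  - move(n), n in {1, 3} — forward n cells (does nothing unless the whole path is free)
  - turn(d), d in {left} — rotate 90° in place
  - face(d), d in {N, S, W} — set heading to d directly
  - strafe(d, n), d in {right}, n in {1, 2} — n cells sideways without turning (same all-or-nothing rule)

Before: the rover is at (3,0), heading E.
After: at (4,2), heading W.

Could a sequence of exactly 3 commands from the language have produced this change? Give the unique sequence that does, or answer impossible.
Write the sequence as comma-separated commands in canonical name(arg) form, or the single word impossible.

move(1), face(W), strafe(right, 2)

key: cell and facing (now W) both changed — the 3 commands mix motion and turning
start: at (3,0), heading E
t=1 move(1) ⇒ at (4,0), heading E
t=2 face(W) ⇒ at (4,0), heading W
t=3 strafe(right, 2) ⇒ at (4,2), heading W
uniquely the one of 512 3-step routes that fits.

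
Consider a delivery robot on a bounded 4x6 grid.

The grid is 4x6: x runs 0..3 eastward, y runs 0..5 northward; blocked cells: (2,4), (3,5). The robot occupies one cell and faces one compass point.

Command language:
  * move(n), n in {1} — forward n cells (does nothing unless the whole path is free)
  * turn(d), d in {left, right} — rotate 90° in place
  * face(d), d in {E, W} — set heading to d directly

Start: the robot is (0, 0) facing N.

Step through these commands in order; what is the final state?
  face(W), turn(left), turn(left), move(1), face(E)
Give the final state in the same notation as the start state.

(1, 0) facing E

start: (0, 0) facing N
[1] after face(W): (0, 0) facing W
[2] after turn(left): (0, 0) facing S
[3] after turn(left): (0, 0) facing E
[4] after move(1): (1, 0) facing E
[5] after face(E): (1, 0) facing E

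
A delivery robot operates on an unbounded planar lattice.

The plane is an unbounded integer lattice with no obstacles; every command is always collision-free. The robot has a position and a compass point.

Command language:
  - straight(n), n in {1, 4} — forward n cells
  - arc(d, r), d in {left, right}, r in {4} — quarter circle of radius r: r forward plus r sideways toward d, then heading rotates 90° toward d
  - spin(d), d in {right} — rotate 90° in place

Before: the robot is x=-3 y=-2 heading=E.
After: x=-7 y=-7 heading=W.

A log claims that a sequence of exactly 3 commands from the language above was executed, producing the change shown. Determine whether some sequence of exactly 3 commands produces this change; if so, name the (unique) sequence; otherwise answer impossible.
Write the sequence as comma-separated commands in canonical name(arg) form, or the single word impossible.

key: cell and facing (now W) both changed — the 3 commands mix motion and turning
begin: x=-3 y=-2 heading=E
t=1 spin(right) ⇒ x=-3 y=-2 heading=S
t=2 straight(1) ⇒ x=-3 y=-3 heading=S
t=3 arc(right, 4) ⇒ x=-7 y=-7 heading=W
no other 3-command option fits: unique.

spin(right), straight(1), arc(right, 4)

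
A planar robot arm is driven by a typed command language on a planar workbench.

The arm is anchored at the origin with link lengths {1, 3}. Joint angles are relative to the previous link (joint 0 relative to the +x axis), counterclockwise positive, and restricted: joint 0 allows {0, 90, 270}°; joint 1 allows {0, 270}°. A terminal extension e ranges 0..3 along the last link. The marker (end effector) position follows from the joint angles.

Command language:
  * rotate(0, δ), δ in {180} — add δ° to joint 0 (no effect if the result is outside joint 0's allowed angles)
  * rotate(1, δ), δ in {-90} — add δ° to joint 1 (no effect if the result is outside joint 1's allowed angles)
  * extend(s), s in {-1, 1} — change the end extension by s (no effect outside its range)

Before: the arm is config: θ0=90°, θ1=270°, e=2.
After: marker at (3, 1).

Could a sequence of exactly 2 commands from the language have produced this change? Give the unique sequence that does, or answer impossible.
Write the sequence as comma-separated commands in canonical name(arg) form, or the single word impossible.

t0: config: θ0=90°, θ1=270°, e=2
step 1 (extend(-1)): config: θ0=90°, θ1=270°, e=1
step 2 (extend(-1)): config: θ0=90°, θ1=270°, e=0
no rival 2-sequence matches.

extend(-1), extend(-1)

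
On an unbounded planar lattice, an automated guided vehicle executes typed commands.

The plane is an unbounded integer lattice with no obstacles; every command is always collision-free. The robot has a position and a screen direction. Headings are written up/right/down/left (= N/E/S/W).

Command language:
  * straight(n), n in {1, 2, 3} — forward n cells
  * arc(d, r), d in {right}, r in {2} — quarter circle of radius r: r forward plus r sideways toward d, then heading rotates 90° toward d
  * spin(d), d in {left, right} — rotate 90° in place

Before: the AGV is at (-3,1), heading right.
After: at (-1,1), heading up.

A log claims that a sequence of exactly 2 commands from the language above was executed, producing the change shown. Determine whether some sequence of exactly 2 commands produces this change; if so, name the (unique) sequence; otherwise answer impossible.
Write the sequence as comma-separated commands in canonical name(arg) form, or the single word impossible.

straight(2), spin(left)

key: running spin(left) before straight(2) would end elsewhere — order is forced
t0: at (-3,1), heading right
1. straight(2) → at (-1,1), heading right
2. spin(left) → at (-1,1), heading up
no other 2-command option fits: unique.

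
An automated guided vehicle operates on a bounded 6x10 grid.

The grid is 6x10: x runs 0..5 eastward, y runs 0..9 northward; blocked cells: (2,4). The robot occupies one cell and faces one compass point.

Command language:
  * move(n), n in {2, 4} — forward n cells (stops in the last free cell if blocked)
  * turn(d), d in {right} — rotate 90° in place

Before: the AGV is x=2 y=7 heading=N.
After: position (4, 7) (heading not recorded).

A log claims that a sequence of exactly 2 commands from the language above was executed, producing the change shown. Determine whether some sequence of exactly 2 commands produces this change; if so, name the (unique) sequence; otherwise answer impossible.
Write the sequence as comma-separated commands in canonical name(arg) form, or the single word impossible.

key: order matters: swapping turn(right) and move(2) lands elsewhere
begin: x=2 y=7 heading=N
[1] after turn(right): x=2 y=7 heading=E
[2] after move(2): x=4 y=7 heading=E
no other 2-command option fits: unique.

turn(right), move(2)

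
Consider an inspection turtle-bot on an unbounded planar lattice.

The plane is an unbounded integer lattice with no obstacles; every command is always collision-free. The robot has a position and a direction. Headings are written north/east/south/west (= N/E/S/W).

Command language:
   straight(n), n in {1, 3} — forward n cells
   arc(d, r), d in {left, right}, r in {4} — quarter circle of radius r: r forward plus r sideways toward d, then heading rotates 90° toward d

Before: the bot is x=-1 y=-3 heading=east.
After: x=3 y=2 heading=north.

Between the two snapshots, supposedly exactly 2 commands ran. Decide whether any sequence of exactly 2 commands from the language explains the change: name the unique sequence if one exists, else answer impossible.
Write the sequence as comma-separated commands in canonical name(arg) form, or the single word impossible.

arc(left, 4), straight(1)

key: cell and facing (now N) both changed — the 2 commands mix motion and turning
start: x=-1 y=-3 heading=east
step 1 (arc(left, 4)): x=3 y=1 heading=north
step 2 (straight(1)): x=3 y=2 heading=north
no rival 2-sequence matches.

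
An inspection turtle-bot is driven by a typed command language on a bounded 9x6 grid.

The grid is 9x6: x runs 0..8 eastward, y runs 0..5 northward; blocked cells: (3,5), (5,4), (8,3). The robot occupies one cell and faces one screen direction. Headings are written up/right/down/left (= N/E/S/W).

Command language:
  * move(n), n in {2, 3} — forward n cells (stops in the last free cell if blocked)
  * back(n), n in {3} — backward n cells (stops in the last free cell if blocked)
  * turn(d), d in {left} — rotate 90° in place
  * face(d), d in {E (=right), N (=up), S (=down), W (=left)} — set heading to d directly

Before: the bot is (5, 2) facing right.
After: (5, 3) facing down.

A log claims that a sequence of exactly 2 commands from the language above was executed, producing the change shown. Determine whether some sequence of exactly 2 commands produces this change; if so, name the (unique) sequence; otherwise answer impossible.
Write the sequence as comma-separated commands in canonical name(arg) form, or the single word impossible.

face(S), back(3)

key: running back(3) before face(S) would end elsewhere — order is forced
start: (5, 2) facing right
step 1 (face(S)): (5, 2) facing down
step 2 (back(3)): (5, 3) facing down
uniquely the one of 64 2-step routes that fits.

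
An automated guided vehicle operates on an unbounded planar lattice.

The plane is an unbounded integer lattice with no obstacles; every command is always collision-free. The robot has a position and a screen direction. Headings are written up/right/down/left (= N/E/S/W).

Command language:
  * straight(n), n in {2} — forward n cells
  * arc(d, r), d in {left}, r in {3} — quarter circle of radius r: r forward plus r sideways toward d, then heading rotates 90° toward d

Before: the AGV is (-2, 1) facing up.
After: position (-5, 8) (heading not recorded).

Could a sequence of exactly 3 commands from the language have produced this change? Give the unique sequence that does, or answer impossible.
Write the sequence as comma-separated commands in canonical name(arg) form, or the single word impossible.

straight(2), straight(2), arc(left, 3)

key: running arc(left, 3) before straight(2) would end elsewhere — order is forced
start: (-2, 1) facing up
1. straight(2) → (-2, 3) facing up
2. straight(2) → (-2, 5) facing up
3. arc(left, 3) → (-5, 8) facing left
no other 3-command option fits: unique.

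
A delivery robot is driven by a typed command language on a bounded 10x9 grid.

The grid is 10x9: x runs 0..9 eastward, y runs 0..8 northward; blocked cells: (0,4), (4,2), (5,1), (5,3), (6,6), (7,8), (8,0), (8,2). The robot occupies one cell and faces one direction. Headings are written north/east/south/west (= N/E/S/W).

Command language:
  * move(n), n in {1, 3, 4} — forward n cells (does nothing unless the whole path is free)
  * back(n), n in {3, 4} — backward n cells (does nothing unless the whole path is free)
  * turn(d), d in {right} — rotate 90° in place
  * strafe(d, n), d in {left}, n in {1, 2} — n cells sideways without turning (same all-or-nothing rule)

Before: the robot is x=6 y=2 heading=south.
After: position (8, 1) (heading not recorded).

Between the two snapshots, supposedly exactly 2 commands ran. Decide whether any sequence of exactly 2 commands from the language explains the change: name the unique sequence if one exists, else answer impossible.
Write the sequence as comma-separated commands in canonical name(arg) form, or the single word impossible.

key: order matters: swapping move(1) and strafe(left, 2) lands elsewhere
begin: x=6 y=2 heading=south
t=1 move(1) ⇒ x=6 y=1 heading=south
t=2 strafe(left, 2) ⇒ x=8 y=1 heading=south
no rival 2-sequence matches.

move(1), strafe(left, 2)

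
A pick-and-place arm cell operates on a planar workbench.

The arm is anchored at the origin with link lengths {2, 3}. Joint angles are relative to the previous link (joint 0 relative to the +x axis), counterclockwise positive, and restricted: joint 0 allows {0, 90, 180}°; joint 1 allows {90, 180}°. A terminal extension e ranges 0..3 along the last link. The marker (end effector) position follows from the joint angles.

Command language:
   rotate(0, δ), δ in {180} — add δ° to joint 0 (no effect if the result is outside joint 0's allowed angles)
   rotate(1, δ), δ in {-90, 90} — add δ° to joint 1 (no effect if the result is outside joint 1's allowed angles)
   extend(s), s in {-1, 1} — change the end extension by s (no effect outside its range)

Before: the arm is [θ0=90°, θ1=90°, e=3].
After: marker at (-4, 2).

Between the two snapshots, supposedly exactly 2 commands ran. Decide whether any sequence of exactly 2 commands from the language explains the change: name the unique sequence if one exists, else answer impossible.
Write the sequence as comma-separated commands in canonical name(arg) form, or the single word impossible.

start: [θ0=90°, θ1=90°, e=3]
[1] after extend(-1): [θ0=90°, θ1=90°, e=2]
[2] after extend(-1): [θ0=90°, θ1=90°, e=1]
no other 2-command option fits: unique.

extend(-1), extend(-1)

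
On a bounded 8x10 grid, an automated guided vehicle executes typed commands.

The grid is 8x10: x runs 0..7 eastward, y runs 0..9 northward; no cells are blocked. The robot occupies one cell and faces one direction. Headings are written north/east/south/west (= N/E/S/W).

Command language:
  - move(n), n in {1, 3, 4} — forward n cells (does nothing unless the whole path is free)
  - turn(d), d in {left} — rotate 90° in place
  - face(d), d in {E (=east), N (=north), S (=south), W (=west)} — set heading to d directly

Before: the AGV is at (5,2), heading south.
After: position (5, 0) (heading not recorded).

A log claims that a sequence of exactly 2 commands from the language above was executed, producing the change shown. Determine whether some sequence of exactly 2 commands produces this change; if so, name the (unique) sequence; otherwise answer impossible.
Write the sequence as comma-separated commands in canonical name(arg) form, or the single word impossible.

move(1), move(1)

initial: at (5,2), heading south
t=1 move(1) ⇒ at (5,1), heading south
t=2 move(1) ⇒ at (5,0), heading south
no rival 2-sequence matches.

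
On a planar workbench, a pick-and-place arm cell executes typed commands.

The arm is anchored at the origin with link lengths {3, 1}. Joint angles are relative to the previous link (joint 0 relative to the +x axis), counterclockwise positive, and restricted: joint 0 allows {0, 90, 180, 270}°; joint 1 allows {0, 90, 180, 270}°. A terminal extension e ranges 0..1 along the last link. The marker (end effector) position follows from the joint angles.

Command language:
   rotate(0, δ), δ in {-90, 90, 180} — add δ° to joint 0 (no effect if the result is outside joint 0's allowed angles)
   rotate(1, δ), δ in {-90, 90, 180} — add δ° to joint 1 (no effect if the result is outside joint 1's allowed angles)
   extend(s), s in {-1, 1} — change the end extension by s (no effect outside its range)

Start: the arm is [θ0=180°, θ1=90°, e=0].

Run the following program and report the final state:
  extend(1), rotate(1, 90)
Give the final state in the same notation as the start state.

[θ0=180°, θ1=180°, e=1]

start: [θ0=180°, θ1=90°, e=0]
t=1 extend(1) ⇒ [θ0=180°, θ1=90°, e=1]
t=2 rotate(1, 90) ⇒ [θ0=180°, θ1=180°, e=1]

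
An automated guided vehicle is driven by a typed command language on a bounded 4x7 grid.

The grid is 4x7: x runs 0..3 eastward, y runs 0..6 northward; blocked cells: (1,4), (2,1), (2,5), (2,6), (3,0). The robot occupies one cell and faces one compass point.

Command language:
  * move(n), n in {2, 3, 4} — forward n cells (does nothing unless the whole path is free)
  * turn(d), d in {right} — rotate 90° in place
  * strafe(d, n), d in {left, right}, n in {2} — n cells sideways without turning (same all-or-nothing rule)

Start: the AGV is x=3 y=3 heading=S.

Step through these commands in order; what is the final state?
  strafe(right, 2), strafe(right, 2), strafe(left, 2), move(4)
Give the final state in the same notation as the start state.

t0: x=3 y=3 heading=S
step 1 (strafe(right, 2)): x=1 y=3 heading=S
step 2 (strafe(right, 2)): x=1 y=3 heading=S
step 3 (strafe(left, 2)): x=3 y=3 heading=S
step 4 (move(4)): x=3 y=3 heading=S

x=3 y=3 heading=S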